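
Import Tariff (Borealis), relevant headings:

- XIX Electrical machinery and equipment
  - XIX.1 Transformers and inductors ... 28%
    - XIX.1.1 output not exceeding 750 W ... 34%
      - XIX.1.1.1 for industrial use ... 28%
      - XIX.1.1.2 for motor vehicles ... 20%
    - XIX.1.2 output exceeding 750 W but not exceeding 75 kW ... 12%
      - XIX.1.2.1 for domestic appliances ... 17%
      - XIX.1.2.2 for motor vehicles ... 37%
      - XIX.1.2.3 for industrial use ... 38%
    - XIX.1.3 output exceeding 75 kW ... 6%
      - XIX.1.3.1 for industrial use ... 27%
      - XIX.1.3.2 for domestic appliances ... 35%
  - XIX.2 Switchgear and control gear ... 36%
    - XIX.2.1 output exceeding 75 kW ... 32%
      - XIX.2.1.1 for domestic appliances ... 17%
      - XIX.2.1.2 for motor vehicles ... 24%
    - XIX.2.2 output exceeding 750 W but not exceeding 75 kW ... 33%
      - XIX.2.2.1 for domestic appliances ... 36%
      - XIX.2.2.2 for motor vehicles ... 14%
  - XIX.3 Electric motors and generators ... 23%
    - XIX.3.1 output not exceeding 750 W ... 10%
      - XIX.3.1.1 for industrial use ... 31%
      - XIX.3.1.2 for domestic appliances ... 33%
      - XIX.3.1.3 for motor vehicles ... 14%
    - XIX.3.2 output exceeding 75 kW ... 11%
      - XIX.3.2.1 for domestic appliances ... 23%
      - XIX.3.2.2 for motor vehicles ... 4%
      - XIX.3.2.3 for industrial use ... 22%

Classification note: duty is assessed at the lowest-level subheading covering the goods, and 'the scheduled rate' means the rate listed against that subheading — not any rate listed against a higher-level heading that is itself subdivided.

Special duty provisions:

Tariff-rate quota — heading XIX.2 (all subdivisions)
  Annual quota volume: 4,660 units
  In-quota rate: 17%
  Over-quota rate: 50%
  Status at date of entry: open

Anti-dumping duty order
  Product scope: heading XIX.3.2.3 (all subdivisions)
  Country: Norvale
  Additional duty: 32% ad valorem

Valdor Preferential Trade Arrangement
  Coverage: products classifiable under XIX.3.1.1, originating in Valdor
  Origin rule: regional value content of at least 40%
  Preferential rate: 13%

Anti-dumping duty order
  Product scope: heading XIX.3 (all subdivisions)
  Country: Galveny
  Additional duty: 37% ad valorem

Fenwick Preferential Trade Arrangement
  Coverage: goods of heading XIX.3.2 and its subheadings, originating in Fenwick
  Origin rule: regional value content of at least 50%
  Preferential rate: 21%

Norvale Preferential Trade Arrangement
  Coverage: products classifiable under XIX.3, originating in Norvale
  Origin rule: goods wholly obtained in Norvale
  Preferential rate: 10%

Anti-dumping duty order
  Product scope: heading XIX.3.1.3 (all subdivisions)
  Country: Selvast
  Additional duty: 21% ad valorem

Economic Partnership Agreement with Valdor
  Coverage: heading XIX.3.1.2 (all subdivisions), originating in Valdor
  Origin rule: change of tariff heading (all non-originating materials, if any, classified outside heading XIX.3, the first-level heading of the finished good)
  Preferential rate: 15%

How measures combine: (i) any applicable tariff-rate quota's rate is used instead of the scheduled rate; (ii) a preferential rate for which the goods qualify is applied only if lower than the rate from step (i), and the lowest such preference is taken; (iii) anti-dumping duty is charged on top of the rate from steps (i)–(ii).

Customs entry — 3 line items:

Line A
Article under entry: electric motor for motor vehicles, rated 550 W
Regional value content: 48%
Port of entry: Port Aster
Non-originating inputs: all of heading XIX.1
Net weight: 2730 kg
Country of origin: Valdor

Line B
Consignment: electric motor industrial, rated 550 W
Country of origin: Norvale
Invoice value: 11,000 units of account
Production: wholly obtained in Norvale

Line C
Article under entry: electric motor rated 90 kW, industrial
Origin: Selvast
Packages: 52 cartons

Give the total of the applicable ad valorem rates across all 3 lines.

Line A: electric motor → XIX.3; rated 550 W → XIX.3.1; for motor vehicles → XIX.3.1.3. Scheduled 14%. Valdor agreement on XIX.3.1.1: XIX.3.1.3 not covered; Valdor agreement on XIX.3.1.2: XIX.3.1.3 not covered. → 14%.
Line B: electric motor → XIX.3; rated 550 W → XIX.3.1; industrial → XIX.3.1.1. Scheduled 31%. Norvale agreement on XIX.3: wholly obtained → 10% available; preferential 10%. → 10%.
Line C: electric motor → XIX.3; rated 90 kW → XIX.3.2; industrial → XIX.3.2.3. Scheduled 22%. No special measure applies. → 22%.
Sum: 14% + 10% + 22% = 46%.

46%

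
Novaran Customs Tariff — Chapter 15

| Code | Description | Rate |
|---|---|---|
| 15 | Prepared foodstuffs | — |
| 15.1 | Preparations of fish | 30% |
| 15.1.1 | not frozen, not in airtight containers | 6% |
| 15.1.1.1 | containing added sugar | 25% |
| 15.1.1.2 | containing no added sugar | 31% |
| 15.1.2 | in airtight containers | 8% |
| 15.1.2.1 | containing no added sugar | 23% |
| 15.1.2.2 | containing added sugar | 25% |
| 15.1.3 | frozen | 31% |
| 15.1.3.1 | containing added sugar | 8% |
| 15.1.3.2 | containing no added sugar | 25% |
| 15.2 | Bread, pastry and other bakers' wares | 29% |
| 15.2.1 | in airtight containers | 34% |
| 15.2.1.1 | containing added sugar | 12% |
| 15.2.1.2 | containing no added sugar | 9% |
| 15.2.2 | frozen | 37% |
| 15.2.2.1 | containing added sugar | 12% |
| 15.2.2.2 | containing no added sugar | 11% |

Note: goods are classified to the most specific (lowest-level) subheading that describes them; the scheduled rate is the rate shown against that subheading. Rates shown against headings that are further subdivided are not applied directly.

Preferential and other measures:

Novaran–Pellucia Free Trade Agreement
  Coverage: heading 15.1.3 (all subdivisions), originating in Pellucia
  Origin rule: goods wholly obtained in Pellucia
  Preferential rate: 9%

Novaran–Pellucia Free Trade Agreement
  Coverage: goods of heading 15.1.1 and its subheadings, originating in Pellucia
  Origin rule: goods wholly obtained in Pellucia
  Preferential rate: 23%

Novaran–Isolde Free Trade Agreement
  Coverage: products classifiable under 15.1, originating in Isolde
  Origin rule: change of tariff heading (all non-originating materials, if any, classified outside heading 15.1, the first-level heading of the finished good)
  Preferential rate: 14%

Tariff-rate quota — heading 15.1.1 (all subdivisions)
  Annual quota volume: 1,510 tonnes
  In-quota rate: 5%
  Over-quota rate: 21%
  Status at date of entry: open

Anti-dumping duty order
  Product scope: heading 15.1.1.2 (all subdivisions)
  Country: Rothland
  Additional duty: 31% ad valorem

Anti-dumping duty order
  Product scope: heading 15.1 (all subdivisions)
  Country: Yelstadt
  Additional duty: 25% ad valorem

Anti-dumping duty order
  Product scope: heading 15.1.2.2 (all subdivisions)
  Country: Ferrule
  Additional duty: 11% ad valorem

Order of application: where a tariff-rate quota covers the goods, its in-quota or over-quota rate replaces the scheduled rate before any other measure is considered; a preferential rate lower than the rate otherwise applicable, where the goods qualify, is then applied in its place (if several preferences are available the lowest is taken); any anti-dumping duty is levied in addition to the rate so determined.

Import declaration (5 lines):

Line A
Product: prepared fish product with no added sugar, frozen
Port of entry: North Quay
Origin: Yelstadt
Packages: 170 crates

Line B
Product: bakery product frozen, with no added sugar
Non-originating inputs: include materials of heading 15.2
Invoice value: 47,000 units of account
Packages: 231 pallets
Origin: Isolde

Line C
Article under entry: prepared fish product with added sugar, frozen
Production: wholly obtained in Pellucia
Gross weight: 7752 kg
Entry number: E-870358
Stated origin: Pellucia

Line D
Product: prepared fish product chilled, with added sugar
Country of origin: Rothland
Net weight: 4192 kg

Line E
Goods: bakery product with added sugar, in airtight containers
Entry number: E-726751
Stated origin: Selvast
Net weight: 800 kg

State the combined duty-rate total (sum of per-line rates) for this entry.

86%

Line A: prepared fish product → 15.1; frozen → 15.1.3; with no added sugar → 15.1.3.2. Scheduled 25%. anti-dumping (Yelstadt, 15.1): +25%; total 25% + 25% = 50%. → 50%.
Line B: bakery product → 15.2; frozen → 15.2.2; with no added sugar → 15.2.2.2. Scheduled 11%. Isolde agreement on 15.1: 15.2.2.2 not covered. → 11%.
Line C: prepared fish product → 15.1; frozen → 15.1.3; with added sugar → 15.1.3.1. Scheduled 8%. Pellucia agreement on 15.1.3: wholly obtained → 9% available; Pellucia agreement on 15.1.1: 15.1.3.1 not covered; preference 9% not lower than 8% → no reduction. → 8%.
Line D: prepared fish product → 15.1; chilled → 15.1.1; with added sugar → 15.1.1.1. Scheduled 25%. quota on 15.1.1 open → in-quota 5%. → 5%.
Line E: bakery product → 15.2; in airtight containers → 15.2.1; with added sugar → 15.2.1.1. Scheduled 12%. No special measure applies. → 12%.
Sum: 50% + 11% + 8% + 5% + 12% = 86%.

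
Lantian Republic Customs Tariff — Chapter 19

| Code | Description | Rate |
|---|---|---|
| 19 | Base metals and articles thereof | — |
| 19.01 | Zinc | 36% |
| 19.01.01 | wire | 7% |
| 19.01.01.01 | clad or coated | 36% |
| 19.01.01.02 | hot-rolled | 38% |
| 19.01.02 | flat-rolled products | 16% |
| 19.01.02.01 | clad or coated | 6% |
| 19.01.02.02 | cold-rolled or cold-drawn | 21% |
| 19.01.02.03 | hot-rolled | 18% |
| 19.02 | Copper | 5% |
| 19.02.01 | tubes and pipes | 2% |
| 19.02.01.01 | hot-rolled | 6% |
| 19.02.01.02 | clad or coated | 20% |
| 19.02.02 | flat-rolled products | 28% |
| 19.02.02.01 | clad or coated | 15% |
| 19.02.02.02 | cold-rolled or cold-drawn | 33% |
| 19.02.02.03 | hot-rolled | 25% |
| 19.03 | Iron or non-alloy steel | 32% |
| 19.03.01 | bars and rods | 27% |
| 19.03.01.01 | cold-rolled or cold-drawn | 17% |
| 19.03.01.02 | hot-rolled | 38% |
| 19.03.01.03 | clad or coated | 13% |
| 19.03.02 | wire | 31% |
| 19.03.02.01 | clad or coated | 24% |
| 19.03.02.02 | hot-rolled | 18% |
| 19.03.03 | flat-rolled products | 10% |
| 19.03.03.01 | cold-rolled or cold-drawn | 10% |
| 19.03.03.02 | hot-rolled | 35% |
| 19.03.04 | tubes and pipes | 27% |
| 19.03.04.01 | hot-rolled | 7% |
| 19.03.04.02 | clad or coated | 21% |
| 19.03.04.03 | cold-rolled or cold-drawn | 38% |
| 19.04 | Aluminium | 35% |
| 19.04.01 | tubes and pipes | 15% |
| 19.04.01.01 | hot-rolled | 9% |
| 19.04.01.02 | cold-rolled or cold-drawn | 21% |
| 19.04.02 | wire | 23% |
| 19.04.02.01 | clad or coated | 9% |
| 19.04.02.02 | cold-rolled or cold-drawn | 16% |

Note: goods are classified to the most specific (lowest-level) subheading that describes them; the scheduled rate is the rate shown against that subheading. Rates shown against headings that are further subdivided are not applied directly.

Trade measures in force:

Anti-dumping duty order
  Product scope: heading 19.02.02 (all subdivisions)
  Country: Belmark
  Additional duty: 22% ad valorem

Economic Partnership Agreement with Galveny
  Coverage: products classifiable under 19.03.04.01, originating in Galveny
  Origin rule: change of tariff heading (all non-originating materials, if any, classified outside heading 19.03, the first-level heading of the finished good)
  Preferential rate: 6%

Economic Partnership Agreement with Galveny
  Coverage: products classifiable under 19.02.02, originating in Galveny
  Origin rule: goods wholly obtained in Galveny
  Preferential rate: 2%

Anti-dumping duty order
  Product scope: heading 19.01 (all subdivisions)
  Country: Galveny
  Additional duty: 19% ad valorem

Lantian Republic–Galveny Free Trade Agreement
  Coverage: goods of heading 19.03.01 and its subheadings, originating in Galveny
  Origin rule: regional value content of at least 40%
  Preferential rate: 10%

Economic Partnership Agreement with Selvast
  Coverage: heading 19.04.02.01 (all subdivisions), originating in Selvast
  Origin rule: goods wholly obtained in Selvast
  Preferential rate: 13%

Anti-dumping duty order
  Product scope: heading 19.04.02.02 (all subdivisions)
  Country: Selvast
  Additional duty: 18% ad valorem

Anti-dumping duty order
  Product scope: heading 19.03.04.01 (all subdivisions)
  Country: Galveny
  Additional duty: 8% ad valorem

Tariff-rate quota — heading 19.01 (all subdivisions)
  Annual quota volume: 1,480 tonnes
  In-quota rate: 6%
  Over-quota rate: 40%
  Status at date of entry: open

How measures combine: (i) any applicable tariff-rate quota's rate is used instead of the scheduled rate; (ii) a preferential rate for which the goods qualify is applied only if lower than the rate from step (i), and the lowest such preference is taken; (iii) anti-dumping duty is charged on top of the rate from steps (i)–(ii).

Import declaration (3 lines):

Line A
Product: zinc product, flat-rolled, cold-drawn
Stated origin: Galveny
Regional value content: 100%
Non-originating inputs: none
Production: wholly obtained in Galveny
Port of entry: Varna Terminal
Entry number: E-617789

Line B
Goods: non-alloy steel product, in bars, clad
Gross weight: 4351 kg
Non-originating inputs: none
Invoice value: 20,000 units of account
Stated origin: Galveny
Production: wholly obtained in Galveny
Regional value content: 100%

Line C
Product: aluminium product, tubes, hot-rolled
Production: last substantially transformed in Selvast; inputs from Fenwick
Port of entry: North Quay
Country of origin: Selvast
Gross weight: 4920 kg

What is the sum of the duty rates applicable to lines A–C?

44%

Line A: zinc → 19.01; flat-rolled → 19.01.02; cold-drawn → 19.01.02.02. Scheduled 21%. quota on 19.01 open → in-quota 6%; Galveny agreement on 19.03.04.01: 19.01.02.02 not covered; Galveny agreement on 19.02.02: 19.01.02.02 not covered; Galveny agreement on 19.03.01: 19.01.02.02 not covered; anti-dumping (Galveny, 19.01): +19%; total 6% + 19% = 25%. → 25%.
Line B: non-alloy steel → 19.03; in bars → 19.03.01; clad → 19.03.01.03. Scheduled 13%. Galveny agreement on 19.03.04.01: 19.03.01.03 not covered; Galveny agreement on 19.02.02: 19.03.01.03 not covered; Galveny agreement on 19.03.01: RVC ≥ 40% → 10% available; preferential 10%. → 10%.
Line C: aluminium → 19.04; tubes → 19.04.01; hot-rolled → 19.04.01.01. Scheduled 9%. Selvast agreement on 19.04.02.01: 19.04.01.01 not covered. → 9%.
Sum: 25% + 10% + 9% = 44%.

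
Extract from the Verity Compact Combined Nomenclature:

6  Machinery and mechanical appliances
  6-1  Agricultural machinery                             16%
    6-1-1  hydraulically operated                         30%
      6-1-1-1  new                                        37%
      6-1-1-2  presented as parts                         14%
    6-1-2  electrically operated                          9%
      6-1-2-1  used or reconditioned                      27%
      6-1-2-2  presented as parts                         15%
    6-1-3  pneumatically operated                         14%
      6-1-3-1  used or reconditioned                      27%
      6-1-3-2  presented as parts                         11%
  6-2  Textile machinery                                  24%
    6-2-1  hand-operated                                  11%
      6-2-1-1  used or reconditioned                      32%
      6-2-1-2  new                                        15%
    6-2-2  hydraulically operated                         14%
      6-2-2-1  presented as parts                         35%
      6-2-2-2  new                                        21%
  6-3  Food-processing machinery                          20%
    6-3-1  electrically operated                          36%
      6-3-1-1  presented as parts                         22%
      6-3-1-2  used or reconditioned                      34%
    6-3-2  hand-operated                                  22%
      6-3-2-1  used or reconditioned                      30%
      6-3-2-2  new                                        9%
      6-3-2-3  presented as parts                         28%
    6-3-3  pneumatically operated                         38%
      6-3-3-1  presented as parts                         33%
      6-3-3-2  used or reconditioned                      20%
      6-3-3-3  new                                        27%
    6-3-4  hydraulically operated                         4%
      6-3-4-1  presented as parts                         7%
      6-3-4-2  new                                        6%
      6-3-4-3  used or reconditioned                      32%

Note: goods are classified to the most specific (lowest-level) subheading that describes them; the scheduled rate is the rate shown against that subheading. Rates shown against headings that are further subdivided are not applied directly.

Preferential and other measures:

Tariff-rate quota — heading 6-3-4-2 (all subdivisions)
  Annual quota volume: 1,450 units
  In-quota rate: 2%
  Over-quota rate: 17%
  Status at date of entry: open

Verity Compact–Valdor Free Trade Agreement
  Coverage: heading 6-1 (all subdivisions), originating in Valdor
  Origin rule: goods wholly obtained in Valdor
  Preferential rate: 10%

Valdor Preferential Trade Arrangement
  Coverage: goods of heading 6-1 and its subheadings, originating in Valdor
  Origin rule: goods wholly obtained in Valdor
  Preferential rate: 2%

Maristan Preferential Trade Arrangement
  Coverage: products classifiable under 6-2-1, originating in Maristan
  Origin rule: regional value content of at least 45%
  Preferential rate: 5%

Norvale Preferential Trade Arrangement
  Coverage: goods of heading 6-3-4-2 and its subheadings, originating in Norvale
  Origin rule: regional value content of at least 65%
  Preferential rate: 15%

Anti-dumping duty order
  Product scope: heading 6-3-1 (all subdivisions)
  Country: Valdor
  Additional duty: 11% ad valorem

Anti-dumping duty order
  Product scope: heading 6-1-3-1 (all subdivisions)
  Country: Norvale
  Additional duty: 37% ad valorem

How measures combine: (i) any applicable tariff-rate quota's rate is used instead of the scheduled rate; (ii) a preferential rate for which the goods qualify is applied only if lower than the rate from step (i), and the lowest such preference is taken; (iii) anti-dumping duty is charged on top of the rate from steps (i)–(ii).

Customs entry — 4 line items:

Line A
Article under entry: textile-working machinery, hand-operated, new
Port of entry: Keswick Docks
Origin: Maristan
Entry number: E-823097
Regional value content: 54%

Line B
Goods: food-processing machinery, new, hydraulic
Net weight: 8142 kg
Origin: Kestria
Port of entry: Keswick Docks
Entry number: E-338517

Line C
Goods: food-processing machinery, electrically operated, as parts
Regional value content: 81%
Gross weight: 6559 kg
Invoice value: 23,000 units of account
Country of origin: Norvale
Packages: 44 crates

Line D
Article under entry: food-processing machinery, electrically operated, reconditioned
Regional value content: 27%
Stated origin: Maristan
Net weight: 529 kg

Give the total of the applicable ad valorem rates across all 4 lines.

63%

Line A: textile-working → 6-2; hand-operated → 6-2-1; new → 6-2-1-2. Scheduled 15%. Maristan agreement on 6-2-1: RVC ≥ 45% → 5% available; preferential 5%. → 5%.
Line B: food-processing → 6-3; hydraulic → 6-3-4; new → 6-3-4-2. Scheduled 6%. quota on 6-3-4-2 open → in-quota 2%. → 2%.
Line C: food-processing → 6-3; electrically operated → 6-3-1; as parts → 6-3-1-1. Scheduled 22%. Norvale agreement on 6-3-4-2: 6-3-1-1 not covered. → 22%.
Line D: food-processing → 6-3; electrically operated → 6-3-1; reconditioned → 6-3-1-2. Scheduled 34%. Maristan agreement on 6-2-1: 6-3-1-2 not covered. → 34%.
Sum: 5% + 2% + 22% + 34% = 63%.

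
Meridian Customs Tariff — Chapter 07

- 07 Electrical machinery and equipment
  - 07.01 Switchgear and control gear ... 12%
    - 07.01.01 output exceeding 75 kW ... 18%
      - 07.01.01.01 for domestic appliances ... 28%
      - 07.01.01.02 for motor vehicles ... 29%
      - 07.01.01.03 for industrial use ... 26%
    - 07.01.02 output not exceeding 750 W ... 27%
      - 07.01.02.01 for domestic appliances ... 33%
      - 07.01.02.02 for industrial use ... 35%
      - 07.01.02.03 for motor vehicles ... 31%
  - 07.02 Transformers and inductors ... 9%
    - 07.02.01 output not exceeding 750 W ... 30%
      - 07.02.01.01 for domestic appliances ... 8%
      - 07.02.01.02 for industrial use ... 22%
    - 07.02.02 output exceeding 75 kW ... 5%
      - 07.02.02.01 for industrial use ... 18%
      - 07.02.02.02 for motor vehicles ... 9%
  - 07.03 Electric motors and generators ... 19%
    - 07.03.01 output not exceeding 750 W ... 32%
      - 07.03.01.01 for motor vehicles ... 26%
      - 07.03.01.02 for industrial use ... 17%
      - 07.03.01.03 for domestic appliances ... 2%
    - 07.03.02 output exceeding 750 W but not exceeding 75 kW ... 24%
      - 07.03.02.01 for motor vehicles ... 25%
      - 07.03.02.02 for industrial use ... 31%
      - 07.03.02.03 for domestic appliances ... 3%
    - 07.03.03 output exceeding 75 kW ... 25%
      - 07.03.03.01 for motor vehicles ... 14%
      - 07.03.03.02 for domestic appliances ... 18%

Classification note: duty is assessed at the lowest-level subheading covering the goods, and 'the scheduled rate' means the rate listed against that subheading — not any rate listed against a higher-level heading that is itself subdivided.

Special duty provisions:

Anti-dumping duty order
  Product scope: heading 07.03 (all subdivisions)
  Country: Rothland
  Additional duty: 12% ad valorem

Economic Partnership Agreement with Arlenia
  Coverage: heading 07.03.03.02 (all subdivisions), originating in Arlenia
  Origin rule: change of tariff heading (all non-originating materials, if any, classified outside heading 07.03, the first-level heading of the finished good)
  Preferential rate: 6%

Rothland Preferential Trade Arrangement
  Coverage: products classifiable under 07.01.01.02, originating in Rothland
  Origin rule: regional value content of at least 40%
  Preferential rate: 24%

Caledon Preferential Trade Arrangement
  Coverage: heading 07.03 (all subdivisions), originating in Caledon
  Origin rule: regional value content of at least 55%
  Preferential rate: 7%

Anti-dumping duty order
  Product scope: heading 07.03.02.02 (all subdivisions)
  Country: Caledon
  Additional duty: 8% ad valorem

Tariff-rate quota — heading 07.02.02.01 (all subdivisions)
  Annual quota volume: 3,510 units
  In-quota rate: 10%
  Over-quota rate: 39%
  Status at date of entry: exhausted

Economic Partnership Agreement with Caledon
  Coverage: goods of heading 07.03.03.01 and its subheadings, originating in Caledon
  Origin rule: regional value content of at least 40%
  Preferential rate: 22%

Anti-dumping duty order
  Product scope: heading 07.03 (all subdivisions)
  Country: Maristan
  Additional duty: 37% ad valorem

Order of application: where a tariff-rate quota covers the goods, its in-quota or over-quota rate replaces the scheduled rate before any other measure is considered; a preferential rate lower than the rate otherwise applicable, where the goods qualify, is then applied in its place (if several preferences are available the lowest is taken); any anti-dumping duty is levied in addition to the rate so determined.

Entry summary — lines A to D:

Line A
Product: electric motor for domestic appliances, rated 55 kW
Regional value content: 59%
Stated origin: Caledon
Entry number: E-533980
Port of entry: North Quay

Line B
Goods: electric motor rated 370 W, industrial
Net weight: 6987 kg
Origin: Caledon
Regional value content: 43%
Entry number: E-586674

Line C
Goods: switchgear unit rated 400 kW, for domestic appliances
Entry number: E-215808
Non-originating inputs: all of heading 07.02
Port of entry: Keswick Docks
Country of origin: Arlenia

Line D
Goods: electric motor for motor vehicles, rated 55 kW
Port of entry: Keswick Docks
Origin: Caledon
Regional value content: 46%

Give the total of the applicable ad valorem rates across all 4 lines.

73%

Line A: electric motor → 07.03; rated 55 kW → 07.03.02; for domestic appliances → 07.03.02.03. Scheduled 3%. Caledon agreement on 07.03: RVC ≥ 55% → 7% available; Caledon agreement on 07.03.03.01: 07.03.02.03 not covered; preference 7% not lower than 3% → no reduction. → 3%.
Line B: electric motor → 07.03; rated 370 W → 07.03.01; industrial → 07.03.01.02. Scheduled 17%. Caledon agreement on 07.03: RVC < 55%; Caledon agreement on 07.03.03.01: 07.03.01.02 not covered. → 17%.
Line C: switchgear unit → 07.01; rated 400 kW → 07.01.01; for domestic appliances → 07.01.01.01. Scheduled 28%. Arlenia agreement on 07.03.03.02: 07.01.01.01 not covered. → 28%.
Line D: electric motor → 07.03; rated 55 kW → 07.03.02; for motor vehicles → 07.03.02.01. Scheduled 25%. Caledon agreement on 07.03: RVC < 55%; Caledon agreement on 07.03.03.01: 07.03.02.01 not covered. → 25%.
Sum: 3% + 17% + 28% + 25% = 73%.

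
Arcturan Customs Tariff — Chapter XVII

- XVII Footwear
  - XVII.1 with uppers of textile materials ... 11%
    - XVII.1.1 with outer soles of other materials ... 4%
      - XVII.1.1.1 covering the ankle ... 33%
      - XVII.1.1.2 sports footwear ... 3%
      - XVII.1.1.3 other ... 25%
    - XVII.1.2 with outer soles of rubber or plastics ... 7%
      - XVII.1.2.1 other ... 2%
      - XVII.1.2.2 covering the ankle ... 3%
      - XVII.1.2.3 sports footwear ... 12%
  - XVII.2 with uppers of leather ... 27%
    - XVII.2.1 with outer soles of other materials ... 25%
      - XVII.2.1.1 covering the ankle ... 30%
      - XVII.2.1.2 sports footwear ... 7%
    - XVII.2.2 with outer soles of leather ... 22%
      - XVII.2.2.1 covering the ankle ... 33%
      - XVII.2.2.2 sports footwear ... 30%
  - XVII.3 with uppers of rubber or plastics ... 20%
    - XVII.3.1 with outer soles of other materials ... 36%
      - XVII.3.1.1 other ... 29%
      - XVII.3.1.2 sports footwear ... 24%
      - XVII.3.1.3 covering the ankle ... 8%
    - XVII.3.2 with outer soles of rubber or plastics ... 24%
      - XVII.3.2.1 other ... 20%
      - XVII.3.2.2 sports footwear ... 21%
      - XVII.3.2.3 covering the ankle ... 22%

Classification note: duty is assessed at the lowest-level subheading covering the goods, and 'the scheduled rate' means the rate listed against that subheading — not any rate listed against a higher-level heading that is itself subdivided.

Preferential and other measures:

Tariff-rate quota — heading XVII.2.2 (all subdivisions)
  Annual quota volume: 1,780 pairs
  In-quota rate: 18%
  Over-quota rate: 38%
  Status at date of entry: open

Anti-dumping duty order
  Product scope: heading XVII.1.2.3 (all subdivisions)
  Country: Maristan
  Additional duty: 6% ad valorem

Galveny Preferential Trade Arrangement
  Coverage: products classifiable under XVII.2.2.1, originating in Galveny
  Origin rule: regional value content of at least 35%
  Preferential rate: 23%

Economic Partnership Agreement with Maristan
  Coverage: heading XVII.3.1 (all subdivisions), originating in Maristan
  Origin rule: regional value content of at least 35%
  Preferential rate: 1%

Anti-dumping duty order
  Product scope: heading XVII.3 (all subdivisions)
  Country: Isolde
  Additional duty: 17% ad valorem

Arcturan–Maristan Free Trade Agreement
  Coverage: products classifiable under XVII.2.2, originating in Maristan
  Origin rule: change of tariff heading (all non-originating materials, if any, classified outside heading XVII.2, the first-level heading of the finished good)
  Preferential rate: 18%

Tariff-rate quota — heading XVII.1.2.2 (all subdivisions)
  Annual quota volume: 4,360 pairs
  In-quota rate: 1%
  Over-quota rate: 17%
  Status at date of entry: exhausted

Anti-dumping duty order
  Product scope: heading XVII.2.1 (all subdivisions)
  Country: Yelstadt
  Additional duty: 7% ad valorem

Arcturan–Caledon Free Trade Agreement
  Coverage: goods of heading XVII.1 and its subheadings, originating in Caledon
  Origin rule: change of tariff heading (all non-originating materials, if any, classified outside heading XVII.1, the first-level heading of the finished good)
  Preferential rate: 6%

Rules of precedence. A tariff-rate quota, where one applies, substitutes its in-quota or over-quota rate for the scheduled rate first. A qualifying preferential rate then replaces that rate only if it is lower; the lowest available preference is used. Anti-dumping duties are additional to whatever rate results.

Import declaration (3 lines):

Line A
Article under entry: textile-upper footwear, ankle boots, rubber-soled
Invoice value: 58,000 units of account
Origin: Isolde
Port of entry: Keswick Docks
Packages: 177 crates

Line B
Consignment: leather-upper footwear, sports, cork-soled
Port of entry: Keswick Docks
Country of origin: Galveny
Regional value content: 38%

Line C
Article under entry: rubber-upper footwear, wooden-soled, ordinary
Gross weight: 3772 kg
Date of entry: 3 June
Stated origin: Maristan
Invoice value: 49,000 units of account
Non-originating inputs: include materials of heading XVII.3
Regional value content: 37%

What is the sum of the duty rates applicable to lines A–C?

Line A: textile-upper → XVII.1; rubber-soled → XVII.1.2; ankle boots → XVII.1.2.2. Scheduled 3%. quota on XVII.1.2.2 exhausted → over-quota 17%. → 17%.
Line B: leather-upper → XVII.2; cork-soled → XVII.2.1; sports → XVII.2.1.2. Scheduled 7%. Galveny agreement on XVII.2.2.1: XVII.2.1.2 not covered. → 7%.
Line C: rubber-upper → XVII.3; wooden-soled → XVII.3.1; ordinary → XVII.3.1.1. Scheduled 29%. Maristan agreement on XVII.3.1: RVC ≥ 35% → 1% available; Maristan agreement on XVII.2.2: XVII.3.1.1 not covered; preferential 1%. → 1%.
Sum: 17% + 7% + 1% = 25%.

25%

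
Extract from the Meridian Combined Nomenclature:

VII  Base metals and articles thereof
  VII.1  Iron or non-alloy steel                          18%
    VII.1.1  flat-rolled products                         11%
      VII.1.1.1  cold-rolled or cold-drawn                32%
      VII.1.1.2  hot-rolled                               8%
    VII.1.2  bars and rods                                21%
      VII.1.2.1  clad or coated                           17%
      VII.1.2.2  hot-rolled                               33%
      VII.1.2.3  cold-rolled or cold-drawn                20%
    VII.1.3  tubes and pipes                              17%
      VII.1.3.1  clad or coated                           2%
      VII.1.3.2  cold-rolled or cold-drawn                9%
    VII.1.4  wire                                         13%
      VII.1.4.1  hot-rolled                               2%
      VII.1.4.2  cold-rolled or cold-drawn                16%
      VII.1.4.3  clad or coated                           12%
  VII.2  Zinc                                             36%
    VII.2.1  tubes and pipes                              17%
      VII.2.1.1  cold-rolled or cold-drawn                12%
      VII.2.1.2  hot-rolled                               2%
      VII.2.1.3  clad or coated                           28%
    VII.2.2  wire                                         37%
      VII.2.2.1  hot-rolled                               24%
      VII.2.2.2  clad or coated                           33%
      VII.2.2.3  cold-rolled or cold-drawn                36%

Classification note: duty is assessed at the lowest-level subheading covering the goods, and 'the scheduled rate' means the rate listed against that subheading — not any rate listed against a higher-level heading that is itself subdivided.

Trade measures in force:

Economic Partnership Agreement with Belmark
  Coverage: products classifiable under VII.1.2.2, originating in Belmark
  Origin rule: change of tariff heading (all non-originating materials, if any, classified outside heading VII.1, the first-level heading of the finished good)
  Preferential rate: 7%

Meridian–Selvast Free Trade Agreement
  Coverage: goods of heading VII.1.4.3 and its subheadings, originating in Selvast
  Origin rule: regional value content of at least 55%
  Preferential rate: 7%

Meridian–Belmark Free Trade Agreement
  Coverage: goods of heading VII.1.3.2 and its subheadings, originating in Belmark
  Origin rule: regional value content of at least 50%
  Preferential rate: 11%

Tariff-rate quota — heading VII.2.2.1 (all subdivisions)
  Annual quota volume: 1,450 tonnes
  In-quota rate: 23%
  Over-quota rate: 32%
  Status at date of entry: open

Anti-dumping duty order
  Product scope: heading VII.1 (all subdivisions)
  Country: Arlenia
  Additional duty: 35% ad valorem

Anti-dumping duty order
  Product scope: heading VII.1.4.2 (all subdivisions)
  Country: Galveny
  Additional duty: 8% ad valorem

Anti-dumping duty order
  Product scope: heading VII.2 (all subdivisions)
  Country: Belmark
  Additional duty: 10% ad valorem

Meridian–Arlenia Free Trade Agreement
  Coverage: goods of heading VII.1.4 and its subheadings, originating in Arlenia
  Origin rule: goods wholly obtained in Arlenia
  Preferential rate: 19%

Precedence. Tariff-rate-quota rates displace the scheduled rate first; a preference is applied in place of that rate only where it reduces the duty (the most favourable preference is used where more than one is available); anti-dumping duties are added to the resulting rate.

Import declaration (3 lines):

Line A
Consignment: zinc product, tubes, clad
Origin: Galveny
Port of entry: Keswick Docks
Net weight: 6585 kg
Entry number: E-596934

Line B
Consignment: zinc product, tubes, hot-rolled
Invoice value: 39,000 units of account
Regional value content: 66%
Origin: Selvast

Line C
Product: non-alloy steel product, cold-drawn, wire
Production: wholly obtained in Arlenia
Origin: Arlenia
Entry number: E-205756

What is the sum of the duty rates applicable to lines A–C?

81%

Line A: zinc → VII.2; tubes → VII.2.1; clad → VII.2.1.3. Scheduled 28%. No special measure applies. → 28%.
Line B: zinc → VII.2; tubes → VII.2.1; hot-rolled → VII.2.1.2. Scheduled 2%. Selvast agreement on VII.1.4.3: VII.2.1.2 not covered. → 2%.
Line C: non-alloy steel → VII.1; wire → VII.1.4; cold-drawn → VII.1.4.2. Scheduled 16%. Arlenia agreement on VII.1.4: wholly obtained → 19% available; preference 19% not lower than 16% → no reduction; anti-dumping (Arlenia, VII.1): +35%; total 16% + 35% = 51%. → 51%.
Sum: 28% + 2% + 51% = 81%.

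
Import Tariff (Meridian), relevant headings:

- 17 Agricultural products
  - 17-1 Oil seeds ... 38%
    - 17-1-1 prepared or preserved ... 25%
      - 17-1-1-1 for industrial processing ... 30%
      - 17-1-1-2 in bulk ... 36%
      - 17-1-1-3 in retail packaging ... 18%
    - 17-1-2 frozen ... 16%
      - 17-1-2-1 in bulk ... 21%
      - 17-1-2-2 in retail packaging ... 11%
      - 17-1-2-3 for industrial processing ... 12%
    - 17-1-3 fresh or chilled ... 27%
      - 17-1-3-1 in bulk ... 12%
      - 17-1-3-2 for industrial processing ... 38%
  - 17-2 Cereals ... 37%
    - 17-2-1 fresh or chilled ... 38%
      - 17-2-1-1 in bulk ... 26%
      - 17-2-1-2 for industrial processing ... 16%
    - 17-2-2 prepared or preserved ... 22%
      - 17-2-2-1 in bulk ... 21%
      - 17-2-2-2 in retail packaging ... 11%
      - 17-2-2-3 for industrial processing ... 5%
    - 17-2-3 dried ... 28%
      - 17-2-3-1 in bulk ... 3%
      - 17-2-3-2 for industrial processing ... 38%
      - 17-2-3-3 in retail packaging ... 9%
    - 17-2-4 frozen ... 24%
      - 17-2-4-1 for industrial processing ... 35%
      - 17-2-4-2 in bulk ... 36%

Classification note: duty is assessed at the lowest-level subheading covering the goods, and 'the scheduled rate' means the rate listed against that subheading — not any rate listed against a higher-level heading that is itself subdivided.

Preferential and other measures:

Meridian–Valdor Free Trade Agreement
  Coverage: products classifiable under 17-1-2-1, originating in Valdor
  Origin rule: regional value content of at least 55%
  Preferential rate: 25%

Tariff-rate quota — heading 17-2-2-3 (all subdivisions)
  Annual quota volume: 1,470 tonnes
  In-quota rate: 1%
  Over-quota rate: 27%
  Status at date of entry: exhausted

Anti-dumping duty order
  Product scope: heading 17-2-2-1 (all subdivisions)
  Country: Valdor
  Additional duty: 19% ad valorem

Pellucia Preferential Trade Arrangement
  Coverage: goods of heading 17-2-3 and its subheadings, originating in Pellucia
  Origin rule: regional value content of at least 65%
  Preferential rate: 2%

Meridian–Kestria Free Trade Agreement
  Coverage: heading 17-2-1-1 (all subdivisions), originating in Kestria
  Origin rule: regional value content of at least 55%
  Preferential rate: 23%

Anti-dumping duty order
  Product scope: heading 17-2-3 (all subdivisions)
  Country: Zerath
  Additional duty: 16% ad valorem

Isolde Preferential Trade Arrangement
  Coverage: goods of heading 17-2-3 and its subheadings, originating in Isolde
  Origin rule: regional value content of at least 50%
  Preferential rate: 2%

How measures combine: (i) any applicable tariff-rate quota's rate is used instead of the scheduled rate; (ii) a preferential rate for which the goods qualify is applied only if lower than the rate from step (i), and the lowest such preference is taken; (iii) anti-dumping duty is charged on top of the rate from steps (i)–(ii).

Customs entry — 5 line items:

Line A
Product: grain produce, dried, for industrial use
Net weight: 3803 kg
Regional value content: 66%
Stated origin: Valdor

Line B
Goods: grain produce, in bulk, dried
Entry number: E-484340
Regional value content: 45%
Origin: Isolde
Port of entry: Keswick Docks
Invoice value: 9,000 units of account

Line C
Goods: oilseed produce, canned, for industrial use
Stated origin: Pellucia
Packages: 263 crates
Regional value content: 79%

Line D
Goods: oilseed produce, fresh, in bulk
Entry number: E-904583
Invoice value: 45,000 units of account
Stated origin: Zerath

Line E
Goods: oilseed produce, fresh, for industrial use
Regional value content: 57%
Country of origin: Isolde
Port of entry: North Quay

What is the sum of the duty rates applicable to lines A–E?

Line A: grain → 17-2; dried → 17-2-3; for industrial use → 17-2-3-2. Scheduled 38%. Valdor agreement on 17-1-2-1: 17-2-3-2 not covered. → 38%.
Line B: grain → 17-2; dried → 17-2-3; in bulk → 17-2-3-1. Scheduled 3%. Isolde agreement on 17-2-3: RVC < 50%. → 3%.
Line C: oilseed → 17-1; canned → 17-1-1; for industrial use → 17-1-1-1. Scheduled 30%. Pellucia agreement on 17-2-3: 17-1-1-1 not covered. → 30%.
Line D: oilseed → 17-1; fresh → 17-1-3; in bulk → 17-1-3-1. Scheduled 12%. No special measure applies. → 12%.
Line E: oilseed → 17-1; fresh → 17-1-3; for industrial use → 17-1-3-2. Scheduled 38%. Isolde agreement on 17-2-3: 17-1-3-2 not covered. → 38%.
Sum: 38% + 3% + 30% + 12% + 38% = 121%.

121%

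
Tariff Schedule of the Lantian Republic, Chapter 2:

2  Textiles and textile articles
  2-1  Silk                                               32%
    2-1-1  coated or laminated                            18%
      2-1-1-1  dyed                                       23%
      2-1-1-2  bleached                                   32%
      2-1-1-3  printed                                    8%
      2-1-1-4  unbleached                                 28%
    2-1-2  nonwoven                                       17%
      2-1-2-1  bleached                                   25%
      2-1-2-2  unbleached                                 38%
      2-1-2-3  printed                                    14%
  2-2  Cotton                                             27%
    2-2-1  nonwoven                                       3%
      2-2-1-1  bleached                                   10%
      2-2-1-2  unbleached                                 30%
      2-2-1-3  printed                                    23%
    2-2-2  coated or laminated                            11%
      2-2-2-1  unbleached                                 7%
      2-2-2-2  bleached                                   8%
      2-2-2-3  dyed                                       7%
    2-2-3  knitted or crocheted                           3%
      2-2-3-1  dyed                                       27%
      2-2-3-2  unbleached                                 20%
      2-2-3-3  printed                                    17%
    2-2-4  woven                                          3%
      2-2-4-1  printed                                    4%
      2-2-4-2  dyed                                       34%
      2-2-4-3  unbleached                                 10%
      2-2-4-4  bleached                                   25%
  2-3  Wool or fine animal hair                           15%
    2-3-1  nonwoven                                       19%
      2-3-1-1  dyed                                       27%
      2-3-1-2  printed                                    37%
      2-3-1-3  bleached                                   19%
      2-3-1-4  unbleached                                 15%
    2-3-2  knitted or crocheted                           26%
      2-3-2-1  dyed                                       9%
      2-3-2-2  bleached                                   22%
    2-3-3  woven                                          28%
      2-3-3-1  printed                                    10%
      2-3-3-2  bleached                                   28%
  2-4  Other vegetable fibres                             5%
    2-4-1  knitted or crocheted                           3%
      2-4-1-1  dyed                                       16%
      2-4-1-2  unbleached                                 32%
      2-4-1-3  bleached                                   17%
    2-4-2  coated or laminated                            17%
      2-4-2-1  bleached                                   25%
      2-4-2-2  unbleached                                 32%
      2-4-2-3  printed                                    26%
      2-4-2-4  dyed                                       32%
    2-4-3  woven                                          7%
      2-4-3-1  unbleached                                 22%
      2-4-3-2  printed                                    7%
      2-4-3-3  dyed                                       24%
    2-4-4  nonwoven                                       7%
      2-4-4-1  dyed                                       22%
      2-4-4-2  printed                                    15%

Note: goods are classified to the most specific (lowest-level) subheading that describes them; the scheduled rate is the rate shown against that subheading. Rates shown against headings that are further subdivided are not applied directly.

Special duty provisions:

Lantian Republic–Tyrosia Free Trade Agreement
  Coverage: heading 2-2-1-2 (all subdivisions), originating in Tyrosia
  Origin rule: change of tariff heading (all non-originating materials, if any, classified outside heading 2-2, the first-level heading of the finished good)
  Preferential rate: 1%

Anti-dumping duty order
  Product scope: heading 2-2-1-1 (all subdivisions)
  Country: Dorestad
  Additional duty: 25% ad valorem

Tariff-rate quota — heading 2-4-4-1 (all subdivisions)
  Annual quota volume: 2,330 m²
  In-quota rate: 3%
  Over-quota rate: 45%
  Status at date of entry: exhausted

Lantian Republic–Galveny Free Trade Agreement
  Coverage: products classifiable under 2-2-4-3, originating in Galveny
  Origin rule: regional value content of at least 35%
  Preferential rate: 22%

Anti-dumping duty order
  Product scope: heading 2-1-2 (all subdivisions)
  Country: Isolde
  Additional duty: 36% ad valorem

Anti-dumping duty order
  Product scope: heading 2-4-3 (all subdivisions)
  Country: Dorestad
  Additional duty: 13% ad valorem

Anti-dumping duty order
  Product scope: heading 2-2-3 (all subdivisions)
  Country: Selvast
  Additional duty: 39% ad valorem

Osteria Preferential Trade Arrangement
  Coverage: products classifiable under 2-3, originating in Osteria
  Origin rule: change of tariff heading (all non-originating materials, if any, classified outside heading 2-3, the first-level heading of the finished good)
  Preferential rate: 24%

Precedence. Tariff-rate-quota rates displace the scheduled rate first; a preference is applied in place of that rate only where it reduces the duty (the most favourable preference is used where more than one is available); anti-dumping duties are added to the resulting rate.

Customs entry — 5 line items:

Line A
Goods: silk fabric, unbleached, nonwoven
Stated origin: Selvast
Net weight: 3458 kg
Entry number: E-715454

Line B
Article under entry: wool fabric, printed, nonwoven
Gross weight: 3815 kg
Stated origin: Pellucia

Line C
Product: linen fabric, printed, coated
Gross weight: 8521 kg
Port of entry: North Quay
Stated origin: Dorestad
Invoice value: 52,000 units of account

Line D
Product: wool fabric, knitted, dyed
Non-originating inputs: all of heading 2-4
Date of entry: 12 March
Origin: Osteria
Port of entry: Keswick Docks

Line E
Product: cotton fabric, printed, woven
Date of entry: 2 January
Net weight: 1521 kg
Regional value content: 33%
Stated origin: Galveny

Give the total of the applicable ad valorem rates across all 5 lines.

114%

Line A: silk → 2-1; nonwoven → 2-1-2; unbleached → 2-1-2-2. Scheduled 38%. No special measure applies. → 38%.
Line B: wool → 2-3; nonwoven → 2-3-1; printed → 2-3-1-2. Scheduled 37%. No special measure applies. → 37%.
Line C: linen → 2-4; coated → 2-4-2; printed → 2-4-2-3. Scheduled 26%. No special measure applies. → 26%.
Line D: wool → 2-3; knitted → 2-3-2; dyed → 2-3-2-1. Scheduled 9%. Osteria agreement on 2-3: CTH met → 24% available; preference 24% not lower than 9% → no reduction. → 9%.
Line E: cotton → 2-2; woven → 2-2-4; printed → 2-2-4-1. Scheduled 4%. Galveny agreement on 2-2-4-3: 2-2-4-1 not covered. → 4%.
Sum: 38% + 37% + 26% + 9% + 4% = 114%.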